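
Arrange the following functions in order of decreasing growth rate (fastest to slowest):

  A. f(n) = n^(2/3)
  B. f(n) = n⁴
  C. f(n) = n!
C > B > A

Comparing growth rates:
C = n! is O(n!)
B = n⁴ is O(n⁴)
A = n^(2/3) is O(n^(2/3))

Therefore, the order from fastest to slowest is: C > B > A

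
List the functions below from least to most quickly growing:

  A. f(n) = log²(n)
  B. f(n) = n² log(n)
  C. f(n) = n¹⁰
A < B < C

Comparing growth rates:
A = log²(n) is O(log² n)
B = n² log(n) is O(n² log n)
C = n¹⁰ is O(n¹⁰)

Therefore, the order from slowest to fastest is: A < B < C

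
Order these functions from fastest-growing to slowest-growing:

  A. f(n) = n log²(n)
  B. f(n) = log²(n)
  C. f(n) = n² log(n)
C > A > B

Comparing growth rates:
C = n² log(n) is O(n² log n)
A = n log²(n) is O(n log² n)
B = log²(n) is O(log² n)

Therefore, the order from fastest to slowest is: C > A > B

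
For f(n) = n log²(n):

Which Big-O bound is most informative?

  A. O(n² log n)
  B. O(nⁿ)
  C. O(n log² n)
C

f(n) = n log²(n) is O(n log² n).
All listed options are valid Big-O bounds (upper bounds),
but O(n log² n) is the tightest (smallest valid bound).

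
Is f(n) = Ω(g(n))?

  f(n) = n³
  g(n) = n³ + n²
True

f(n) = n³ and g(n) = n³ + n² are both O(n³).
Big-Ω permits equal growth rates (f ≥ c·g for some c > 0), so f(n) = Ω(g(n)) is true.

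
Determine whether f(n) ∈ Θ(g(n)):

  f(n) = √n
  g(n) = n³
False

f(n) = √n is O(√n), and g(n) = n³ is O(n³).
Since they have different growth rates, f(n) = Θ(g(n)) is false.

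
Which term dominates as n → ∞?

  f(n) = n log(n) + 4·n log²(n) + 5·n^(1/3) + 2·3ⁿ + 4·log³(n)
2·3ⁿ

Looking at each term:
  - n log(n) is O(n log n)
  - 4·n log²(n) is O(n log² n)
  - 5·n^(1/3) is O(n^(1/3))
  - 2·3ⁿ is O(3ⁿ)
  - 4·log³(n) is O(log³ n)

The term 2·3ⁿ (O(3ⁿ)) grows fastest and dominates all others.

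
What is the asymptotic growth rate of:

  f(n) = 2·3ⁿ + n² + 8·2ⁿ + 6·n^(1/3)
Θ(3ⁿ)

Order the terms by growth rate: 6·n^(1/3) ≺ n² ≺ 8·2ⁿ ≺ 2·3ⁿ.
The fastest-growing term 2·3ⁿ dominates as n → ∞; dropping its constant factor gives Θ(3ⁿ).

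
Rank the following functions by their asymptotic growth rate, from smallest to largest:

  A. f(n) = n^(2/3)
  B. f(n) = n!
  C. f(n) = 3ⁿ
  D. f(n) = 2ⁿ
A < D < C < B

Comparing growth rates:
A = n^(2/3) is O(n^(2/3))
D = 2ⁿ is O(2ⁿ)
C = 3ⁿ is O(3ⁿ)
B = n! is O(n!)

Therefore, the order from slowest to fastest is: A < D < C < B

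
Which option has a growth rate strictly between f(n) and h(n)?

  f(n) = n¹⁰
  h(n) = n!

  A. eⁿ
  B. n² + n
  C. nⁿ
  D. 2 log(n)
A

We need g(n) with n¹⁰ = o(g(n)) and g(n) = o(n!), i.e. O(n¹⁰) ≺ g ≺ O(n!).
Check each option:
  A. eⁿ — O(eⁿ) is strictly between O(n¹⁰) and O(n!) ✓
  B. n² + n — O(n²) does not grow strictly faster than f(n)
  C. nⁿ — O(nⁿ) does not grow strictly slower than h(n)
  D. 2 log(n) — O(log n) does not grow strictly faster than f(n)

Only option A (eⁿ) lies strictly between.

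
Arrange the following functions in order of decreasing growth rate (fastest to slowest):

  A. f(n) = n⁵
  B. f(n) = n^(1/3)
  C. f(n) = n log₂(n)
A > C > B

Comparing growth rates:
A = n⁵ is O(n⁵)
C = n log₂(n) is O(n log n)
B = n^(1/3) is O(n^(1/3))

Therefore, the order from fastest to slowest is: A > C > B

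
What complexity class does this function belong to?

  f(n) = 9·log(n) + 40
O(log n)

The dominant term in 9·log(n) + 40 is 9·log(n), which is Θ(log n).
Lower-order terms (40) are asymptotically negligible.
Constants are absorbed, so the tightest bound is O(log n).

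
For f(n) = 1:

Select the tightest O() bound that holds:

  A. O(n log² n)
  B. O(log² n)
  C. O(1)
C

f(n) = 1 is O(1).
All listed options are valid Big-O bounds (upper bounds),
but O(1) is the tightest (smallest valid bound).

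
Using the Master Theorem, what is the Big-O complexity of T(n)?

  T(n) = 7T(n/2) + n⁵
Θ(n⁵)

Master Theorem: a = 7, b = 2, f(n) = n⁵.
Compute the critical exponent d = log₂(7) = 2.807.
Compare f(n) = Θ(n⁵) against n^d:
  k = 5 > d = 2.807, so f(n) = Ω(n^(d+ε)) — Case 3.
  Regularity: a·(n/b)^5/n^5 = a/b^5 = 7/32 < 1 ✓.
  The top-level work dominates: T(n) = Θ(f(n)) = Θ(n⁵).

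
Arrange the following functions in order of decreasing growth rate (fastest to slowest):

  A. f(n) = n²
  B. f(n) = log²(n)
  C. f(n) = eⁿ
C > A > B

Comparing growth rates:
C = eⁿ is O(eⁿ)
A = n² is O(n²)
B = log²(n) is O(log² n)

Therefore, the order from fastest to slowest is: C > A > B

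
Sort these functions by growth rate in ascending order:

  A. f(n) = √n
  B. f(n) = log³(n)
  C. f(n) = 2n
B < A < C

Comparing growth rates:
B = log³(n) is O(log³ n)
A = √n is O(√n)
C = 2n is O(n)

Therefore, the order from slowest to fastest is: B < A < C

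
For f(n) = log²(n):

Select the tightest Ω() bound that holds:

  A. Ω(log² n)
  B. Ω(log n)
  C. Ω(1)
A

f(n) = log²(n) is Ω(log² n).
All listed options are valid Big-Ω bounds (lower bounds),
but Ω(log² n) is the tightest (largest valid bound).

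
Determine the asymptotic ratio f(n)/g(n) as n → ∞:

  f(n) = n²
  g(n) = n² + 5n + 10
1

Since n² and n² + 5n + 10 have the same growth rate (O(n²)),
the ratio converges to a constant: 1.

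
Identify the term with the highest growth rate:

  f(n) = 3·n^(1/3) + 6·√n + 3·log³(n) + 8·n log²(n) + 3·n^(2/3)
8·n log²(n)

Looking at each term:
  - 3·n^(1/3) is O(n^(1/3))
  - 6·√n is O(√n)
  - 3·log³(n) is O(log³ n)
  - 8·n log²(n) is O(n log² n)
  - 3·n^(2/3) is O(n^(2/3))

The term 8·n log²(n) (O(n log² n)) grows fastest and dominates all others.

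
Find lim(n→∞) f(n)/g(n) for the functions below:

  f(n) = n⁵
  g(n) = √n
∞

Since n⁵ (O(n⁵)) grows faster than √n (O(√n)),
the ratio f(n)/g(n) → ∞ as n → ∞.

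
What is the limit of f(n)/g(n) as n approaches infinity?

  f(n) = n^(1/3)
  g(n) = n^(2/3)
0

Since n^(1/3) (O(n^(1/3))) grows slower than n^(2/3) (O(n^(2/3))),
the ratio f(n)/g(n) → 0 as n → ∞.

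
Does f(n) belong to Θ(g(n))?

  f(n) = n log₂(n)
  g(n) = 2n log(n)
True

f(n) = n log₂(n) and g(n) = 2n log(n) are both O(n log n).
Since they have the same asymptotic growth rate, f(n) = Θ(g(n)) is true.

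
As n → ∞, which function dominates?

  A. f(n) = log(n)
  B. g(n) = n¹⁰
B

f(n) = log(n) is O(log n), while g(n) = n¹⁰ is O(n¹⁰).
Since O(n¹⁰) grows faster than O(log n), g(n) dominates.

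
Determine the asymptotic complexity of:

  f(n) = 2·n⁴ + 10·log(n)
O(n⁴)

The dominant term in 2·n⁴ + 10·log(n) is 2·n⁴, which is Θ(n⁴).
Lower-order terms (10·log(n)) are asymptotically negligible.
Constants are absorbed, so the tightest bound is O(n⁴).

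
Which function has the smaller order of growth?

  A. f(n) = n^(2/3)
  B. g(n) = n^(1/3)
B

f(n) = n^(2/3) is O(n^(2/3)), while g(n) = n^(1/3) is O(n^(1/3)).
Since O(n^(1/3)) grows slower than O(n^(2/3)), g(n) is dominated.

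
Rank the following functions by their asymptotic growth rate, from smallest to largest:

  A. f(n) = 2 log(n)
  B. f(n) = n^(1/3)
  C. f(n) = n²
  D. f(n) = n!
A < B < C < D

Comparing growth rates:
A = 2 log(n) is O(log n)
B = n^(1/3) is O(n^(1/3))
C = n² is O(n²)
D = n! is O(n!)

Therefore, the order from slowest to fastest is: A < B < C < D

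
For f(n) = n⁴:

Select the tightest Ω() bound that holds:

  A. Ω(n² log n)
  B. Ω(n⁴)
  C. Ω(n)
B

f(n) = n⁴ is Ω(n⁴).
All listed options are valid Big-Ω bounds (lower bounds),
but Ω(n⁴) is the tightest (largest valid bound).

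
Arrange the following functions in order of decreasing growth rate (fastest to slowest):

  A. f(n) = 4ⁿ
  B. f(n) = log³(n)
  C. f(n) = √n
A > C > B

Comparing growth rates:
A = 4ⁿ is O(4ⁿ)
C = √n is O(√n)
B = log³(n) is O(log³ n)

Therefore, the order from fastest to slowest is: A > C > B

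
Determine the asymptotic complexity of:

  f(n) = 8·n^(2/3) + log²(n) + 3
O(n^(2/3))

The dominant term in 8·n^(2/3) + log²(n) + 3 is 8·n^(2/3), which is Θ(n^(2/3)).
Lower-order terms (log²(n), 3) are asymptotically negligible.
Constants are absorbed, so the tightest bound is O(n^(2/3)).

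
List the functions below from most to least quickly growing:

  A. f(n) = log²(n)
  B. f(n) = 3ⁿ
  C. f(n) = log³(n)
B > C > A

Comparing growth rates:
B = 3ⁿ is O(3ⁿ)
C = log³(n) is O(log³ n)
A = log²(n) is O(log² n)

Therefore, the order from fastest to slowest is: B > C > A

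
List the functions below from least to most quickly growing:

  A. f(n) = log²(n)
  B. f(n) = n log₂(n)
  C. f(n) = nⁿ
A < B < C

Comparing growth rates:
A = log²(n) is O(log² n)
B = n log₂(n) is O(n log n)
C = nⁿ is O(nⁿ)

Therefore, the order from slowest to fastest is: A < B < C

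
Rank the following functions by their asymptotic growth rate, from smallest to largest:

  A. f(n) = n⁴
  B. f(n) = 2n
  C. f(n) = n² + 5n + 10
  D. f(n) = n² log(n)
B < C < D < A

Comparing growth rates:
B = 2n is O(n)
C = n² + 5n + 10 is O(n²)
D = n² log(n) is O(n² log n)
A = n⁴ is O(n⁴)

Therefore, the order from slowest to fastest is: B < C < D < A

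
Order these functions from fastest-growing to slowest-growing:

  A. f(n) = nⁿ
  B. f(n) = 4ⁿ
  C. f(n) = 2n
A > B > C

Comparing growth rates:
A = nⁿ is O(nⁿ)
B = 4ⁿ is O(4ⁿ)
C = 2n is O(n)

Therefore, the order from fastest to slowest is: A > B > C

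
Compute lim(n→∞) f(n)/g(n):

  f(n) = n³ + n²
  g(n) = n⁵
0

Since n³ + n² (O(n³)) grows slower than n⁵ (O(n⁵)),
the ratio f(n)/g(n) → 0 as n → ∞.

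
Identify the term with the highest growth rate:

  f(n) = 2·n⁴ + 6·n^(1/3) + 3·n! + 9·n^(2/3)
3·n!

Looking at each term:
  - 2·n⁴ is O(n⁴)
  - 6·n^(1/3) is O(n^(1/3))
  - 3·n! is O(n!)
  - 9·n^(2/3) is O(n^(2/3))

The term 3·n! (O(n!)) grows fastest and dominates all others.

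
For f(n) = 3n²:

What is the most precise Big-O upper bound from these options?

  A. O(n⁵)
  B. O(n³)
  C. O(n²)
C

f(n) = 3n² is O(n²).
All listed options are valid Big-O bounds (upper bounds),
but O(n²) is the tightest (smallest valid bound).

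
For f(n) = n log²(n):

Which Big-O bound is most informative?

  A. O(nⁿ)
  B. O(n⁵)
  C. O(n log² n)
C

f(n) = n log²(n) is O(n log² n).
All listed options are valid Big-O bounds (upper bounds),
but O(n log² n) is the tightest (smallest valid bound).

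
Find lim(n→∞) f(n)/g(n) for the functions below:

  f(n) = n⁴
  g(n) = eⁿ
0

Since n⁴ (O(n⁴)) grows slower than eⁿ (O(eⁿ)),
the ratio f(n)/g(n) → 0 as n → ∞.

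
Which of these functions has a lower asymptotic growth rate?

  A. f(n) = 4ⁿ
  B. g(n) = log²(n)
B

f(n) = 4ⁿ is O(4ⁿ), while g(n) = log²(n) is O(log² n).
Since O(log² n) grows slower than O(4ⁿ), g(n) is dominated.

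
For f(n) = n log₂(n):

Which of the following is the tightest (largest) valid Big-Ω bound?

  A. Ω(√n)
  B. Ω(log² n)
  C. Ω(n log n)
C

f(n) = n log₂(n) is Ω(n log n).
All listed options are valid Big-Ω bounds (lower bounds),
but Ω(n log n) is the tightest (largest valid bound).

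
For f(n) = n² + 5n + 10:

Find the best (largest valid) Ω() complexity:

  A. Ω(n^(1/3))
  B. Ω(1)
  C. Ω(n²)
C

f(n) = n² + 5n + 10 is Ω(n²).
All listed options are valid Big-Ω bounds (lower bounds),
but Ω(n²) is the tightest (largest valid bound).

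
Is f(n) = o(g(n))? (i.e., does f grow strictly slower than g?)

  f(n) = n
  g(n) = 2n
False

f(n) = n is O(n), and g(n) = 2n is O(n).
Since they have the same growth rate, f(n) = o(g(n)) is false.
(f = o(g) requires f to grow strictly slower, not equal.)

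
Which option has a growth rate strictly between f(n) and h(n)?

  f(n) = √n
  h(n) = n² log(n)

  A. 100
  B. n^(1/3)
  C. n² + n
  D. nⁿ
C

We need g(n) with √n = o(g(n)) and g(n) = o(n² log(n)), i.e. O(√n) ≺ g ≺ O(n² log n).
Check each option:
  A. 100 — O(1) does not grow strictly faster than f(n)
  B. n^(1/3) — O(n^(1/3)) does not grow strictly faster than f(n)
  C. n² + n — O(n²) is strictly between O(√n) and O(n² log n) ✓
  D. nⁿ — O(nⁿ) does not grow strictly slower than h(n)

Only option C (n² + n) lies strictly between.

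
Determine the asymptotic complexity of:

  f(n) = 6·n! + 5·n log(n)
O(n!)

The dominant term in 6·n! + 5·n log(n) is 6·n!, which is Θ(n!).
Lower-order terms (5·n log(n)) are asymptotically negligible.
Constants are absorbed, so the tightest bound is O(n!).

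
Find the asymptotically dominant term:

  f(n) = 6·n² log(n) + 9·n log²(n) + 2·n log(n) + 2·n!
2·n!

Looking at each term:
  - 6·n² log(n) is O(n² log n)
  - 9·n log²(n) is O(n log² n)
  - 2·n log(n) is O(n log n)
  - 2·n! is O(n!)

The term 2·n! (O(n!)) grows fastest and dominates all others.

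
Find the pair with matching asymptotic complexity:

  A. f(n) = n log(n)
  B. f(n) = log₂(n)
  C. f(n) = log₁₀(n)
B and C

Examining each function:
  A. n log(n) is O(n log n)
  B. log₂(n) is O(log n)
  C. log₁₀(n) is O(log n)

Functions B and C both have the same complexity class.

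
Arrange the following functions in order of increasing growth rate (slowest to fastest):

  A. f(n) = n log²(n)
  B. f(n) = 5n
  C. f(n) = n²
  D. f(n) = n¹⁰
B < A < C < D

Comparing growth rates:
B = 5n is O(n)
A = n log²(n) is O(n log² n)
C = n² is O(n²)
D = n¹⁰ is O(n¹⁰)

Therefore, the order from slowest to fastest is: B < A < C < D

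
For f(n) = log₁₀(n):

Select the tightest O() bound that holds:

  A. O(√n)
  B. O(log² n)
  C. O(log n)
C

f(n) = log₁₀(n) is O(log n).
All listed options are valid Big-O bounds (upper bounds),
but O(log n) is the tightest (smallest valid bound).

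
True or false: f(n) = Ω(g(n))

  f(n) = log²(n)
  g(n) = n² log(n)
False

f(n) = log²(n) is O(log² n), and g(n) = n² log(n) is O(n² log n).
Since O(log² n) grows slower than O(n² log n), f(n) = Ω(g(n)) is false.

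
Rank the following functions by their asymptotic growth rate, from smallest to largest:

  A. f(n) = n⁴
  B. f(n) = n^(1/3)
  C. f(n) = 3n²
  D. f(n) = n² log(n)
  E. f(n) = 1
E < B < C < D < A

Comparing growth rates:
E = 1 is O(1)
B = n^(1/3) is O(n^(1/3))
C = 3n² is O(n²)
D = n² log(n) is O(n² log n)
A = n⁴ is O(n⁴)

Therefore, the order from slowest to fastest is: E < B < C < D < A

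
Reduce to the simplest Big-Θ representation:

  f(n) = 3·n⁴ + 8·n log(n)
Θ(n⁴)

Order the terms by growth rate: 8·n log(n) ≺ 3·n⁴.
The fastest-growing term 3·n⁴ dominates as n → ∞; dropping its constant factor gives Θ(n⁴).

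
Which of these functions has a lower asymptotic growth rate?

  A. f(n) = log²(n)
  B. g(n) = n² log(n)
A

f(n) = log²(n) is O(log² n), while g(n) = n² log(n) is O(n² log n).
Since O(log² n) grows slower than O(n² log n), f(n) is dominated.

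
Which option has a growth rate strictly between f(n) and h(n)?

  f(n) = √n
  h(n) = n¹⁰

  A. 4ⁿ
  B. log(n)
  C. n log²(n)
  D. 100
C

We need g(n) with √n = o(g(n)) and g(n) = o(n¹⁰), i.e. O(√n) ≺ g ≺ O(n¹⁰).
Check each option:
  A. 4ⁿ — O(4ⁿ) does not grow strictly slower than h(n)
  B. log(n) — O(log n) does not grow strictly faster than f(n)
  C. n log²(n) — O(n log² n) is strictly between O(√n) and O(n¹⁰) ✓
  D. 100 — O(1) does not grow strictly faster than f(n)

Only option C (n log²(n)) lies strictly between.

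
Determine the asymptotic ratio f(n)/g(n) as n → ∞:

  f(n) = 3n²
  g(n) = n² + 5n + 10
3

Since 3n² and n² + 5n + 10 have the same growth rate (O(n²)),
the ratio converges to a constant: 3.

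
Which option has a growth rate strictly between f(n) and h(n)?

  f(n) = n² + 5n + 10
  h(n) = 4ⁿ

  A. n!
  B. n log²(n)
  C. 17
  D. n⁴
D

We need g(n) with n² + 5n + 10 = o(g(n)) and g(n) = o(4ⁿ), i.e. O(n²) ≺ g ≺ O(4ⁿ).
Check each option:
  A. n! — O(n!) does not grow strictly slower than h(n)
  B. n log²(n) — O(n log² n) does not grow strictly faster than f(n)
  C. 17 — O(1) does not grow strictly faster than f(n)
  D. n⁴ — O(n⁴) is strictly between O(n²) and O(4ⁿ) ✓

Only option D (n⁴) lies strictly between.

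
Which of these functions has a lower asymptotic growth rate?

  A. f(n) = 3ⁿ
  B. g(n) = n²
B

f(n) = 3ⁿ is O(3ⁿ), while g(n) = n² is O(n²).
Since O(n²) grows slower than O(3ⁿ), g(n) is dominated.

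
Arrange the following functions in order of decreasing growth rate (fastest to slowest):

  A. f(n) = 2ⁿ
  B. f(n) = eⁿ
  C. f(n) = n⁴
B > A > C

Comparing growth rates:
B = eⁿ is O(eⁿ)
A = 2ⁿ is O(2ⁿ)
C = n⁴ is O(n⁴)

Therefore, the order from fastest to slowest is: B > A > C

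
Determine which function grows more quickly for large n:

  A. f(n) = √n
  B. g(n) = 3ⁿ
B

f(n) = √n is O(√n), while g(n) = 3ⁿ is O(3ⁿ).
Since O(3ⁿ) grows faster than O(√n), g(n) dominates.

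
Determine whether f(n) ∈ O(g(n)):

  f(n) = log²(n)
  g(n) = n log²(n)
True

f(n) = log²(n) is O(log² n), and g(n) = n log²(n) is O(n log² n).
Since O(log² n) ⊆ O(n log² n) (f grows no faster than g), f(n) = O(g(n)) is true.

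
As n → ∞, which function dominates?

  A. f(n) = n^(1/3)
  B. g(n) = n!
B

f(n) = n^(1/3) is O(n^(1/3)), while g(n) = n! is O(n!).
Since O(n!) grows faster than O(n^(1/3)), g(n) dominates.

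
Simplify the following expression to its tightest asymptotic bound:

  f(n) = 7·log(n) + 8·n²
Θ(n²)

Order the terms by growth rate: 7·log(n) ≺ 8·n².
The fastest-growing term 8·n² dominates as n → ∞; dropping its constant factor gives Θ(n²).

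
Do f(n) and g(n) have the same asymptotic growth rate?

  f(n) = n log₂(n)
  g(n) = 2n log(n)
True

f(n) = n log₂(n) and g(n) = 2n log(n) are both O(n log n).
Since they have the same asymptotic growth rate, f(n) = Θ(g(n)) is true.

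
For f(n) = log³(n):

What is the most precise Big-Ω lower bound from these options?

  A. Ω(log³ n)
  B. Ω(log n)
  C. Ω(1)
A

f(n) = log³(n) is Ω(log³ n).
All listed options are valid Big-Ω bounds (lower bounds),
but Ω(log³ n) is the tightest (largest valid bound).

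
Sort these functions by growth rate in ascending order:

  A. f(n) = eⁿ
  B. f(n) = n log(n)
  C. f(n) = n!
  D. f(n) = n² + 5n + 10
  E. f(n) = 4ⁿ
B < D < A < E < C

Comparing growth rates:
B = n log(n) is O(n log n)
D = n² + 5n + 10 is O(n²)
A = eⁿ is O(eⁿ)
E = 4ⁿ is O(4ⁿ)
C = n! is O(n!)

Therefore, the order from slowest to fastest is: B < D < A < E < C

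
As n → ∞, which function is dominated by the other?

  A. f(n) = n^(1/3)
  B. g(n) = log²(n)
B

f(n) = n^(1/3) is O(n^(1/3)), while g(n) = log²(n) is O(log² n).
Since O(log² n) grows slower than O(n^(1/3)), g(n) is dominated.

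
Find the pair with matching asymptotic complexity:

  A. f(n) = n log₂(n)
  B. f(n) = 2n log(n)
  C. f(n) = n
A and B

Examining each function:
  A. n log₂(n) is O(n log n)
  B. 2n log(n) is O(n log n)
  C. n is O(n)

Functions A and B both have the same complexity class.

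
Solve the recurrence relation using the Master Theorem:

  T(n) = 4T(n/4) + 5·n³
Θ(n³)

Master Theorem: a = 4, b = 4, f(n) = 5·n³.
Compute the critical exponent d = log₄(4) = 1.
Compare f(n) = Θ(n³) against n^d:
  k = 3 > d = 1, so f(n) = Ω(n^(d+ε)) — Case 3.
  Regularity: a·(n/b)^3/n^3 = a/b^3 = 4/64 < 1 ✓.
  The top-level work dominates: T(n) = Θ(f(n)) = Θ(n³).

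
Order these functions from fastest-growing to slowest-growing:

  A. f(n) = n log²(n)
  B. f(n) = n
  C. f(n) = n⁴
C > A > B

Comparing growth rates:
C = n⁴ is O(n⁴)
A = n log²(n) is O(n log² n)
B = n is O(n)

Therefore, the order from fastest to slowest is: C > A > B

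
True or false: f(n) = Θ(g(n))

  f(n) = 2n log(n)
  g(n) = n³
False

f(n) = 2n log(n) is O(n log n), and g(n) = n³ is O(n³).
Since they have different growth rates, f(n) = Θ(g(n)) is false.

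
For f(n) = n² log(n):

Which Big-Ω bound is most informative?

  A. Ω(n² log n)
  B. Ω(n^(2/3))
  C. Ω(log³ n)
A

f(n) = n² log(n) is Ω(n² log n).
All listed options are valid Big-Ω bounds (lower bounds),
but Ω(n² log n) is the tightest (largest valid bound).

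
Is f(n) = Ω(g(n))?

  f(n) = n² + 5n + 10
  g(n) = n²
True

f(n) = n² + 5n + 10 and g(n) = n² are both O(n²).
Big-Ω permits equal growth rates (f ≥ c·g for some c > 0), so f(n) = Ω(g(n)) is true.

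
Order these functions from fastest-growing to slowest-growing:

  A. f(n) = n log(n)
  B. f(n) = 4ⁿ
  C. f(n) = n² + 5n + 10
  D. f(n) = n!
D > B > C > A

Comparing growth rates:
D = n! is O(n!)
B = 4ⁿ is O(4ⁿ)
C = n² + 5n + 10 is O(n²)
A = n log(n) is O(n log n)

Therefore, the order from fastest to slowest is: D > B > C > A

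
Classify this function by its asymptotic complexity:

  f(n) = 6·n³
O(n³)

The dominant term in 6·n³ is 6·n³, which is Θ(n³).
Constants are absorbed, so the tightest bound is O(n³).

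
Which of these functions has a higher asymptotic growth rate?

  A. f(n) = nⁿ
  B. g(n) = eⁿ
A

f(n) = nⁿ is O(nⁿ), while g(n) = eⁿ is O(eⁿ).
Since O(nⁿ) grows faster than O(eⁿ), f(n) dominates.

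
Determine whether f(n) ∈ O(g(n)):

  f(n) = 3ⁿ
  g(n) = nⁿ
True

f(n) = 3ⁿ is O(3ⁿ), and g(n) = nⁿ is O(nⁿ).
Since O(3ⁿ) ⊆ O(nⁿ) (f grows no faster than g), f(n) = O(g(n)) is true.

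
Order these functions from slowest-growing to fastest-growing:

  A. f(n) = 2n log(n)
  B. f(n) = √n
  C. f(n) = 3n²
B < A < C

Comparing growth rates:
B = √n is O(√n)
A = 2n log(n) is O(n log n)
C = 3n² is O(n²)

Therefore, the order from slowest to fastest is: B < A < C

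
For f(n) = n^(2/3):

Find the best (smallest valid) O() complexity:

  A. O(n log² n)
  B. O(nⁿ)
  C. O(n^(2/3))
C

f(n) = n^(2/3) is O(n^(2/3)).
All listed options are valid Big-O bounds (upper bounds),
but O(n^(2/3)) is the tightest (smallest valid bound).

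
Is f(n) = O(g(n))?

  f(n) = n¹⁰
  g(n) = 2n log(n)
False

f(n) = n¹⁰ is O(n¹⁰), and g(n) = 2n log(n) is O(n log n).
Since O(n¹⁰) grows faster than O(n log n), f(n) = O(g(n)) is false.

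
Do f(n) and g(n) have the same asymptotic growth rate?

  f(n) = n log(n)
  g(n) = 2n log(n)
True

f(n) = n log(n) and g(n) = 2n log(n) are both O(n log n).
Since they have the same asymptotic growth rate, f(n) = Θ(g(n)) is true.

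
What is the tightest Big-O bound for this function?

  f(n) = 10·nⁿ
O(nⁿ)

The dominant term in 10·nⁿ is 10·nⁿ, which is Θ(nⁿ).
Constants are absorbed, so the tightest bound is O(nⁿ).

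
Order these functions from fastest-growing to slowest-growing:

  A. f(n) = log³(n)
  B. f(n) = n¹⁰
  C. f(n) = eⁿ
C > B > A

Comparing growth rates:
C = eⁿ is O(eⁿ)
B = n¹⁰ is O(n¹⁰)
A = log³(n) is O(log³ n)

Therefore, the order from fastest to slowest is: C > B > A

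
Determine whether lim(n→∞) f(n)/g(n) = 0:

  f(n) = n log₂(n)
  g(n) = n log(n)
False

f(n) = n log₂(n) is O(n log n), and g(n) = n log(n) is O(n log n).
Since they have the same growth rate, f(n) = o(g(n)) is false.
(f = o(g) requires f to grow strictly slower, not equal.)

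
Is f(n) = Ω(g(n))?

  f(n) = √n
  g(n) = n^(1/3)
True

f(n) = √n is O(√n), and g(n) = n^(1/3) is O(n^(1/3)).
Since O(√n) grows at least as fast as O(n^(1/3)), f(n) = Ω(g(n)) is true.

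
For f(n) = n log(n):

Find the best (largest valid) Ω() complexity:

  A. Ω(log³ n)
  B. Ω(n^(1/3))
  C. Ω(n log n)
C

f(n) = n log(n) is Ω(n log n).
All listed options are valid Big-Ω bounds (lower bounds),
but Ω(n log n) is the tightest (largest valid bound).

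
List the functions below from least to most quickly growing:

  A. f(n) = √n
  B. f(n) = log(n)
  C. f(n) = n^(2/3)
B < A < C

Comparing growth rates:
B = log(n) is O(log n)
A = √n is O(√n)
C = n^(2/3) is O(n^(2/3))

Therefore, the order from slowest to fastest is: B < A < C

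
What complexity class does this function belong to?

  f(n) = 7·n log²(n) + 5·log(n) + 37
O(n log² n)

The dominant term in 7·n log²(n) + 5·log(n) + 37 is 7·n log²(n), which is Θ(n log² n).
Lower-order terms (5·log(n), 37) are asymptotically negligible.
Constants are absorbed, so the tightest bound is O(n log² n).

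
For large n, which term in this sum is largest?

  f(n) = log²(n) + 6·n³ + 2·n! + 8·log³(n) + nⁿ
nⁿ

Looking at each term:
  - log²(n) is O(log² n)
  - 6·n³ is O(n³)
  - 2·n! is O(n!)
  - 8·log³(n) is O(log³ n)
  - nⁿ is O(nⁿ)

The term nⁿ (O(nⁿ)) grows fastest and dominates all others.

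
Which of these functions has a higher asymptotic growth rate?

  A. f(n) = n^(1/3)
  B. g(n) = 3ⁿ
B

f(n) = n^(1/3) is O(n^(1/3)), while g(n) = 3ⁿ is O(3ⁿ).
Since O(3ⁿ) grows faster than O(n^(1/3)), g(n) dominates.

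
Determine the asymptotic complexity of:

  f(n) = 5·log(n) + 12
O(log n)

The dominant term in 5·log(n) + 12 is 5·log(n), which is Θ(log n).
Lower-order terms (12) are asymptotically negligible.
Constants are absorbed, so the tightest bound is O(log n).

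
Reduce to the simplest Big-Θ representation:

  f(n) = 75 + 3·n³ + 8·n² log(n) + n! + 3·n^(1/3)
Θ(n!)

Order the terms by growth rate: 75 ≺ 3·n^(1/3) ≺ 8·n² log(n) ≺ 3·n³ ≺ n!.
The fastest-growing term n! dominates as n → ∞; dropping its constant factor gives Θ(n!).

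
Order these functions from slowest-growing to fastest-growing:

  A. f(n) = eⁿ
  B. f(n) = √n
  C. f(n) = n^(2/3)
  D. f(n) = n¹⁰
B < C < D < A

Comparing growth rates:
B = √n is O(√n)
C = n^(2/3) is O(n^(2/3))
D = n¹⁰ is O(n¹⁰)
A = eⁿ is O(eⁿ)

Therefore, the order from slowest to fastest is: B < C < D < A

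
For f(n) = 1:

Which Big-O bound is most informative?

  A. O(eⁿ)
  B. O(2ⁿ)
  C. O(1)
C

f(n) = 1 is O(1).
All listed options are valid Big-O bounds (upper bounds),
but O(1) is the tightest (smallest valid bound).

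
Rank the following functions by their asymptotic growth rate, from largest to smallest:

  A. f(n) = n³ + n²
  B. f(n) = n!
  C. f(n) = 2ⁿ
B > C > A

Comparing growth rates:
B = n! is O(n!)
C = 2ⁿ is O(2ⁿ)
A = n³ + n² is O(n³)

Therefore, the order from fastest to slowest is: B > C > A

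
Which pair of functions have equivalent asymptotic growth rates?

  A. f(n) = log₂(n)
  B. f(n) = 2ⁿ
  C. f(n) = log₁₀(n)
A and C

Examining each function:
  A. log₂(n) is O(log n)
  B. 2ⁿ is O(2ⁿ)
  C. log₁₀(n) is O(log n)

Functions A and C both have the same complexity class.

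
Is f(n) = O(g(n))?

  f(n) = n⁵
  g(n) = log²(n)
False

f(n) = n⁵ is O(n⁵), and g(n) = log²(n) is O(log² n).
Since O(n⁵) grows faster than O(log² n), f(n) = O(g(n)) is false.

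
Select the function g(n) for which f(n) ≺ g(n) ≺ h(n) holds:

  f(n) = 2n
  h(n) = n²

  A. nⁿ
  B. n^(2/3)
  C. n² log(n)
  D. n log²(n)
D

We need g(n) with 2n = o(g(n)) and g(n) = o(n²), i.e. O(n) ≺ g ≺ O(n²).
Check each option:
  A. nⁿ — O(nⁿ) does not grow strictly slower than h(n)
  B. n^(2/3) — O(n^(2/3)) does not grow strictly faster than f(n)
  C. n² log(n) — O(n² log n) does not grow strictly slower than h(n)
  D. n log²(n) — O(n log² n) is strictly between O(n) and O(n²) ✓

Only option D (n log²(n)) lies strictly between.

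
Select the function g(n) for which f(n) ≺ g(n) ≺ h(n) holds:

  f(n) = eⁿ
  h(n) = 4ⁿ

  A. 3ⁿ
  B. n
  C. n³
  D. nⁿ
A

We need g(n) with eⁿ = o(g(n)) and g(n) = o(4ⁿ), i.e. O(eⁿ) ≺ g ≺ O(4ⁿ).
Check each option:
  A. 3ⁿ — O(3ⁿ) is strictly between O(eⁿ) and O(4ⁿ) ✓
  B. n — O(n) does not grow strictly faster than f(n)
  C. n³ — O(n³) does not grow strictly faster than f(n)
  D. nⁿ — O(nⁿ) does not grow strictly slower than h(n)

Only option A (3ⁿ) lies strictly between.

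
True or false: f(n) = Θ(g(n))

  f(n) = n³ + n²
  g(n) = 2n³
True

f(n) = n³ + n² and g(n) = 2n³ are both O(n³).
Since they have the same asymptotic growth rate, f(n) = Θ(g(n)) is true.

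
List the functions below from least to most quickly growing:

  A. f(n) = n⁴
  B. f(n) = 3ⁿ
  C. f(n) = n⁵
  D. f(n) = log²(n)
D < A < C < B

Comparing growth rates:
D = log²(n) is O(log² n)
A = n⁴ is O(n⁴)
C = n⁵ is O(n⁵)
B = 3ⁿ is O(3ⁿ)

Therefore, the order from slowest to fastest is: D < A < C < B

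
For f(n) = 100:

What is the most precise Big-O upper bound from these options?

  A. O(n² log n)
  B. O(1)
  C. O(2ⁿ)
B

f(n) = 100 is O(1).
All listed options are valid Big-O bounds (upper bounds),
but O(1) is the tightest (smallest valid bound).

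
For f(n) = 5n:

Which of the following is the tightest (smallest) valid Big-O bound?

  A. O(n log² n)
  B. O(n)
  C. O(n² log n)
B

f(n) = 5n is O(n).
All listed options are valid Big-O bounds (upper bounds),
but O(n) is the tightest (smallest valid bound).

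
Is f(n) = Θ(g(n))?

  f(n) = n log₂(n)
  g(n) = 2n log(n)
True

f(n) = n log₂(n) and g(n) = 2n log(n) are both O(n log n).
Since they have the same asymptotic growth rate, f(n) = Θ(g(n)) is true.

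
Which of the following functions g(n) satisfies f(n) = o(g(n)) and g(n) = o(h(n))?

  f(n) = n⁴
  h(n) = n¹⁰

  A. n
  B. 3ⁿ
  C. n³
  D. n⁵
D

We need g(n) with n⁴ = o(g(n)) and g(n) = o(n¹⁰), i.e. O(n⁴) ≺ g ≺ O(n¹⁰).
Check each option:
  A. n — O(n) does not grow strictly faster than f(n)
  B. 3ⁿ — O(3ⁿ) does not grow strictly slower than h(n)
  C. n³ — O(n³) does not grow strictly faster than f(n)
  D. n⁵ — O(n⁵) is strictly between O(n⁴) and O(n¹⁰) ✓

Only option D (n⁵) lies strictly between.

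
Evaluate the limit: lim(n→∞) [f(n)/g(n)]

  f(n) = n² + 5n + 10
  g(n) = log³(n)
∞

Since n² + 5n + 10 (O(n²)) grows faster than log³(n) (O(log³ n)),
the ratio f(n)/g(n) → ∞ as n → ∞.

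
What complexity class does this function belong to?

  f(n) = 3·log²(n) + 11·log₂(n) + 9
O(log² n)

The dominant term in 3·log²(n) + 11·log₂(n) + 9 is 3·log²(n), which is Θ(log² n).
Lower-order terms (11·log₂(n), 9) are asymptotically negligible.
Constants are absorbed, so the tightest bound is O(log² n).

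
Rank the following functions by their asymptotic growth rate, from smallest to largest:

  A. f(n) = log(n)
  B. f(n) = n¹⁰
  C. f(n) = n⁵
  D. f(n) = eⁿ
A < C < B < D

Comparing growth rates:
A = log(n) is O(log n)
C = n⁵ is O(n⁵)
B = n¹⁰ is O(n¹⁰)
D = eⁿ is O(eⁿ)

Therefore, the order from slowest to fastest is: A < C < B < D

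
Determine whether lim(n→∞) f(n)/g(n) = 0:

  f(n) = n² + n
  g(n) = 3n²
False

f(n) = n² + n is O(n²), and g(n) = 3n² is O(n²).
Since they have the same growth rate, f(n) = o(g(n)) is false.
(f = o(g) requires f to grow strictly slower, not equal.)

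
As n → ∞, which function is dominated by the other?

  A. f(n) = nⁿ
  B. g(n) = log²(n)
B

f(n) = nⁿ is O(nⁿ), while g(n) = log²(n) is O(log² n).
Since O(log² n) grows slower than O(nⁿ), g(n) is dominated.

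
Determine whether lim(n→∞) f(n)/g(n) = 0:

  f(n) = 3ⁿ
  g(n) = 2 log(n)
False

f(n) = 3ⁿ is O(3ⁿ), and g(n) = 2 log(n) is O(log n).
Since O(3ⁿ) grows faster than or equal to O(log n), f(n) = o(g(n)) is false.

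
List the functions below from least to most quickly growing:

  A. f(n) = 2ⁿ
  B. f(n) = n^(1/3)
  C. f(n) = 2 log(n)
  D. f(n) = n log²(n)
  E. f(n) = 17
E < C < B < D < A

Comparing growth rates:
E = 17 is O(1)
C = 2 log(n) is O(log n)
B = n^(1/3) is O(n^(1/3))
D = n log²(n) is O(n log² n)
A = 2ⁿ is O(2ⁿ)

Therefore, the order from slowest to fastest is: E < C < B < D < A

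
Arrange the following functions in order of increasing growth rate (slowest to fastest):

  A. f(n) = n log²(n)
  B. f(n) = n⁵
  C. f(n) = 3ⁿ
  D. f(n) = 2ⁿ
A < B < D < C

Comparing growth rates:
A = n log²(n) is O(n log² n)
B = n⁵ is O(n⁵)
D = 2ⁿ is O(2ⁿ)
C = 3ⁿ is O(3ⁿ)

Therefore, the order from slowest to fastest is: A < B < D < C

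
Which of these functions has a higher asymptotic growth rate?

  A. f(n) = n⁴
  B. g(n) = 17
A

f(n) = n⁴ is O(n⁴), while g(n) = 17 is O(1).
Since O(n⁴) grows faster than O(1), f(n) dominates.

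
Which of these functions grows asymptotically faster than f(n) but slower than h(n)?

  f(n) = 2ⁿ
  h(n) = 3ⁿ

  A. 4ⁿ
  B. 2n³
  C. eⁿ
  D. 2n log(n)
C

We need g(n) with 2ⁿ = o(g(n)) and g(n) = o(3ⁿ), i.e. O(2ⁿ) ≺ g ≺ O(3ⁿ).
Check each option:
  A. 4ⁿ — O(4ⁿ) does not grow strictly slower than h(n)
  B. 2n³ — O(n³) does not grow strictly faster than f(n)
  C. eⁿ — O(eⁿ) is strictly between O(2ⁿ) and O(3ⁿ) ✓
  D. 2n log(n) — O(n log n) does not grow strictly faster than f(n)

Only option C (eⁿ) lies strictly between.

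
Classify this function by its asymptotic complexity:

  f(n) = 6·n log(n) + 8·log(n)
O(n log n)

The dominant term in 6·n log(n) + 8·log(n) is 6·n log(n), which is Θ(n log n).
Lower-order terms (8·log(n)) are asymptotically negligible.
Constants are absorbed, so the tightest bound is O(n log n).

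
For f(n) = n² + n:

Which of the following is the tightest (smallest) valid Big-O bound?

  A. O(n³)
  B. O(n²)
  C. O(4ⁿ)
B

f(n) = n² + n is O(n²).
All listed options are valid Big-O bounds (upper bounds),
but O(n²) is the tightest (smallest valid bound).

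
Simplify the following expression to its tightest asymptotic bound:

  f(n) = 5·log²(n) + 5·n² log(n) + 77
Θ(n² log n)

Order the terms by growth rate: 77 ≺ 5·log²(n) ≺ 5·n² log(n).
The fastest-growing term 5·n² log(n) dominates as n → ∞; dropping its constant factor gives Θ(n² log n).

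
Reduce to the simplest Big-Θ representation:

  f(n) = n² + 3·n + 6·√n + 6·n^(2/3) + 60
Θ(n²)

Order the terms by growth rate: 60 ≺ 6·√n ≺ 6·n^(2/3) ≺ 3·n ≺ n².
The fastest-growing term n² dominates as n → ∞; dropping its constant factor gives Θ(n²).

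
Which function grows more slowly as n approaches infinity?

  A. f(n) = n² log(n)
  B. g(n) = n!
A

f(n) = n² log(n) is O(n² log n), while g(n) = n! is O(n!).
Since O(n² log n) grows slower than O(n!), f(n) is dominated.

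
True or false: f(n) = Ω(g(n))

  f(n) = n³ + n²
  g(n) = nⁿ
False

f(n) = n³ + n² is O(n³), and g(n) = nⁿ is O(nⁿ).
Since O(n³) grows slower than O(nⁿ), f(n) = Ω(g(n)) is false.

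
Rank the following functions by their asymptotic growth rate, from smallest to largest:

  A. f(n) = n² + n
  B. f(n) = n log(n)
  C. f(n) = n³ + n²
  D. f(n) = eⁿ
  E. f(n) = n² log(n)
B < A < E < C < D

Comparing growth rates:
B = n log(n) is O(n log n)
A = n² + n is O(n²)
E = n² log(n) is O(n² log n)
C = n³ + n² is O(n³)
D = eⁿ is O(eⁿ)

Therefore, the order from slowest to fastest is: B < A < E < C < D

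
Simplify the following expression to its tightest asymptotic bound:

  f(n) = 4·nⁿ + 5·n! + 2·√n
Θ(nⁿ)

Order the terms by growth rate: 2·√n ≺ 5·n! ≺ 4·nⁿ.
The fastest-growing term 4·nⁿ dominates as n → ∞; dropping its constant factor gives Θ(nⁿ).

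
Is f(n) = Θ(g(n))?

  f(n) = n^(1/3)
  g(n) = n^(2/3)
False

f(n) = n^(1/3) is O(n^(1/3)), and g(n) = n^(2/3) is O(n^(2/3)).
Since they have different growth rates, f(n) = Θ(g(n)) is false.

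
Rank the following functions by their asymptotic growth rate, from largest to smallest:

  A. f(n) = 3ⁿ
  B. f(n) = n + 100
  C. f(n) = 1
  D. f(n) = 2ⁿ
A > D > B > C

Comparing growth rates:
A = 3ⁿ is O(3ⁿ)
D = 2ⁿ is O(2ⁿ)
B = n + 100 is O(n)
C = 1 is O(1)

Therefore, the order from fastest to slowest is: A > D > B > C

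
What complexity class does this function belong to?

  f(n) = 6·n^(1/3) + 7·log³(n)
O(n^(1/3))

The dominant term in 6·n^(1/3) + 7·log³(n) is 6·n^(1/3), which is Θ(n^(1/3)).
Lower-order terms (7·log³(n)) are asymptotically negligible.
Constants are absorbed, so the tightest bound is O(n^(1/3)).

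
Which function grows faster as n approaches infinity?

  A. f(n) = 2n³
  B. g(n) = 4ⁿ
B

f(n) = 2n³ is O(n³), while g(n) = 4ⁿ is O(4ⁿ).
Since O(4ⁿ) grows faster than O(n³), g(n) dominates.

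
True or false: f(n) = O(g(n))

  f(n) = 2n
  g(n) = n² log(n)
True

f(n) = 2n is O(n), and g(n) = n² log(n) is O(n² log n).
Since O(n) ⊆ O(n² log n) (f grows no faster than g), f(n) = O(g(n)) is true.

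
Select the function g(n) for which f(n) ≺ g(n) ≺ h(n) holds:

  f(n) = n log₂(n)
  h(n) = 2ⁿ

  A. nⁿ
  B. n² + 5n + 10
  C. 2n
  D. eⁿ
B

We need g(n) with n log₂(n) = o(g(n)) and g(n) = o(2ⁿ), i.e. O(n log n) ≺ g ≺ O(2ⁿ).
Check each option:
  A. nⁿ — O(nⁿ) does not grow strictly slower than h(n)
  B. n² + 5n + 10 — O(n²) is strictly between O(n log n) and O(2ⁿ) ✓
  C. 2n — O(n) does not grow strictly faster than f(n)
  D. eⁿ — O(eⁿ) does not grow strictly slower than h(n)

Only option B (n² + 5n + 10) lies strictly between.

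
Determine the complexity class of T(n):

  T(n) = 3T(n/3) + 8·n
Θ(n log n)

Master Theorem: a = 3, b = 3, f(n) = 8·n.
Compute the critical exponent d = log₃(3) = 1.
Compare f(n) = Θ(n) against n^d:
  k = 1 = d, so f(n) = Θ(n^d) — Case 2.
  Work is balanced across levels: T(n) = Θ(n^d log n) = Θ(n log n).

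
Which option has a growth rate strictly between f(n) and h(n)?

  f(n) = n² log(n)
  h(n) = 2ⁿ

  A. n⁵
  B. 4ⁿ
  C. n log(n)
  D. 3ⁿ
A

We need g(n) with n² log(n) = o(g(n)) and g(n) = o(2ⁿ), i.e. O(n² log n) ≺ g ≺ O(2ⁿ).
Check each option:
  A. n⁵ — O(n⁵) is strictly between O(n² log n) and O(2ⁿ) ✓
  B. 4ⁿ — O(4ⁿ) does not grow strictly slower than h(n)
  C. n log(n) — O(n log n) does not grow strictly faster than f(n)
  D. 3ⁿ — O(3ⁿ) does not grow strictly slower than h(n)

Only option A (n⁵) lies strictly between.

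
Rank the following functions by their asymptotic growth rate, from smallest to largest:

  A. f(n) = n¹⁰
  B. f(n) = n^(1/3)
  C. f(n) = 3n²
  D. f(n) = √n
B < D < C < A

Comparing growth rates:
B = n^(1/3) is O(n^(1/3))
D = √n is O(√n)
C = 3n² is O(n²)
A = n¹⁰ is O(n¹⁰)

Therefore, the order from slowest to fastest is: B < D < C < A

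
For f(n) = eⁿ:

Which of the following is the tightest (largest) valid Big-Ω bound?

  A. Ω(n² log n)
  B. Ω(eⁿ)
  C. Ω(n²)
B

f(n) = eⁿ is Ω(eⁿ).
All listed options are valid Big-Ω bounds (lower bounds),
but Ω(eⁿ) is the tightest (largest valid bound).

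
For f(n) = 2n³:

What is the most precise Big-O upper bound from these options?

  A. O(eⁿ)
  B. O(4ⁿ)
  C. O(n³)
C

f(n) = 2n³ is O(n³).
All listed options are valid Big-O bounds (upper bounds),
but O(n³) is the tightest (smallest valid bound).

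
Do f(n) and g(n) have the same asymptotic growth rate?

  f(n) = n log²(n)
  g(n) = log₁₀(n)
False

f(n) = n log²(n) is O(n log² n), and g(n) = log₁₀(n) is O(log n).
Since they have different growth rates, f(n) = Θ(g(n)) is false.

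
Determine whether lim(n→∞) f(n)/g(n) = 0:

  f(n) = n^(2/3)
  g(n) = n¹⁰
True

f(n) = n^(2/3) is O(n^(2/3)), and g(n) = n¹⁰ is O(n¹⁰).
Since O(n^(2/3)) grows strictly slower than O(n¹⁰), f(n) = o(g(n)) is true.
This means lim(n→∞) f(n)/g(n) = 0.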